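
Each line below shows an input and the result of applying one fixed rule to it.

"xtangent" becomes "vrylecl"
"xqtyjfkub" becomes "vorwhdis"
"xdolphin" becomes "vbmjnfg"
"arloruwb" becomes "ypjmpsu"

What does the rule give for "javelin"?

The rule is to delete the last character, then shift every letter 2 places backward in the alphabet (wrapping around).
For "javelin" the result is "hytcjg".

hytcjg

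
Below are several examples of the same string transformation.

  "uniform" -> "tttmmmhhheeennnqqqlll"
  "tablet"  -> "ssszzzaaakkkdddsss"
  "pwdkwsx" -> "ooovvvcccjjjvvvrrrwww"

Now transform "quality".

In each case the input is transformed by: repeat every character 3 times, then shift every letter 1 place backward in the alphabet (wrapping around).
Working it through for "quality": intermediate "qqquuuaaallliiitttyyy", final "ppptttzzzkkkhhhsssxxx".

ppptttzzzkkkhhhsssxxx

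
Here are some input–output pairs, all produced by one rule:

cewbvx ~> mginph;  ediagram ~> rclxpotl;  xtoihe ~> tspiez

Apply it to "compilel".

Rule — swap the front and back halves of the string, then shift every letter 11 places forward in the alphabet (wrapping around).
Doing the same to "compilel": "twpwnzxa".

twpwnzxa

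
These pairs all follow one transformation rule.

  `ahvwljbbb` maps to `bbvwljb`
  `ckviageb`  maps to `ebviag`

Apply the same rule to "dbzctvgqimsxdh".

Rule — delete the first 2 characters, then move the last 2 characters to the front (rotate right by 2).
Working it through for "dbzctvgqimsxdh": intermediate "zctvgqimsxdh", final "dhzctvgqimsx".
(Check on "ckviageb": → "viageb" → "ebviag" ✓)

dhzctvgqimsx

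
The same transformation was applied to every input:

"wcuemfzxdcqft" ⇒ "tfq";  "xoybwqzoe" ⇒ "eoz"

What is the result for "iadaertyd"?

The transformation: reverse the string, then keep only the first 3 characters.
Working it through for "iadaertyd": intermediate "dytreadai", final "dyt".

dyt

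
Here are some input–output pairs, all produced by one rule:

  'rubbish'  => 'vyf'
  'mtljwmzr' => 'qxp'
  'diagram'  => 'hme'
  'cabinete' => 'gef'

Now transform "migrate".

qmk

The rule is to shift every letter 4 places forward in the alphabet (wrapping around), then keep only the first 3 characters.
Applying both steps to "migrate": "qmkvexi", then "qmk".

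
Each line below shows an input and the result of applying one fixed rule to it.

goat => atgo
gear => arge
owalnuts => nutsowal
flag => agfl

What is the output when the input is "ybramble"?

mbleybra

The transformation: swap the front and back halves of the string.
On "ybramble" that produces "mbleybra".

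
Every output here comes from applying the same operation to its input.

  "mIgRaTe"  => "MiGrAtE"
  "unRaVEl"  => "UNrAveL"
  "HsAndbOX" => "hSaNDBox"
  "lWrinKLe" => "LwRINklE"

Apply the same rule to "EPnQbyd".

Each output is the input with this applied: flip the case of every letter.
Applying that to "EPnQbyd" gives "epNqBYD".

epNqBYD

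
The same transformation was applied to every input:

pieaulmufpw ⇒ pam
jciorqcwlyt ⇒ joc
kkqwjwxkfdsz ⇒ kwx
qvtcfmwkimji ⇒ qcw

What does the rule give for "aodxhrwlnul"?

The rule is to delete the last 3 characters, then keep one character in every 3, starting at position 1 (positions 1st, 4th, 7th, ...).
"aodxhrwlnul" → "aodxhrwl" → "axw".

axw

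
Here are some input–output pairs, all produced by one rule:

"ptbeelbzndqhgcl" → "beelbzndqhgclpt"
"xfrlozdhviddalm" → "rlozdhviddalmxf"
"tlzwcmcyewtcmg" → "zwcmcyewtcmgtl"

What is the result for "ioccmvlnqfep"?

ccmvlnqfepio

Rule — move the first 2 characters to the end (rotate left by 2).
So "ioccmvlnqfep" becomes "ccmvlnqfepio".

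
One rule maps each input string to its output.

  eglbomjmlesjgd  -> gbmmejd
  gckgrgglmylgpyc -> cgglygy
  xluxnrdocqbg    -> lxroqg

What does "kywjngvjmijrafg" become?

Looking at the pairs, the operation is to keep every other character starting from the second (positions 2nd, 4th, 6th, ...).
So "kywjngvjmijrafg" becomes "yjgjirf".

yjgjirf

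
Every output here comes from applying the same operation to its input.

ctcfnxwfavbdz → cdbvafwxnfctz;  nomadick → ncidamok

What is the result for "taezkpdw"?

Each output is the input with this applied: swap the first and last characters, then reverse the string.
For "taezkpdw", step one produces "waezkpdt"; step two turns that into "tdpkzeaw".

tdpkzeaw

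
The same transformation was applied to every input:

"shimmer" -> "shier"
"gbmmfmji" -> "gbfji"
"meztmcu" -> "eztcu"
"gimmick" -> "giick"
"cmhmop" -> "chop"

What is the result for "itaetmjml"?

The transformation: remove every "m".
Applying that to "itaetmjml" gives "itaetjl".

itaetjl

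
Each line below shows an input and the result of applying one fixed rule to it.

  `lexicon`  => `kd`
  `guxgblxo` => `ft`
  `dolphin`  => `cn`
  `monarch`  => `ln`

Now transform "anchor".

The rule is to shift every letter 1 place backward in the alphabet (wrapping around), then keep only the first 2 characters.
For "anchor", step one produces "zmbgnq"; step two turns that into "zm".
(Check on "dolphin": → "cnkoghm" → "cn" ✓)

zm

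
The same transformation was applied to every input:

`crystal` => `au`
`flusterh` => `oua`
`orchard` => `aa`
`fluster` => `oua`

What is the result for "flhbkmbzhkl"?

ouiu

Each output is the input with this applied: shift every letter 9 places forward in the alphabet (wrapping around), then keep only the vowels.
For "flhbkmbzhkl", step one produces "ouqktvkiqtu"; step two turns that into "ouiu".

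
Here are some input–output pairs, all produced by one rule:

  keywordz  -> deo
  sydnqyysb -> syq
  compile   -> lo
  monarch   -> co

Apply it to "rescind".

ne

Rule — move the last 3 characters to the front (rotate right by 3), then keep one character in every 3, starting at position 2 (positions 2nd, 5th, 8th, ...).
For "rescind", step one produces "indresc"; step two turns that into "ne".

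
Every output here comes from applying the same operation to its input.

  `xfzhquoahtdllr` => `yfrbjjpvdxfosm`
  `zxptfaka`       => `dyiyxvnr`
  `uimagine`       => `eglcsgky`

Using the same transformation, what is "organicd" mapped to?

lgabmpey

In each case the input is transformed by: swap the front and back halves of the string, then shift every letter 2 places backward in the alphabet (wrapping around).
Working it through for "organicd": intermediate "nicdorga", final "lgabmpey".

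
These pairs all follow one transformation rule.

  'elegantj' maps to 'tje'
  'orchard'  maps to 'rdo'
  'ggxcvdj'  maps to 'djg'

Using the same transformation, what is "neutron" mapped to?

onn

The pattern: move the last 2 characters to the front (rotate right by 2), then keep only the first 3 characters.
For "neutron", step one produces "onneutr"; step two turns that into "onn".
(Check on "orchard": → "rdorcha" → "rdo" ✓)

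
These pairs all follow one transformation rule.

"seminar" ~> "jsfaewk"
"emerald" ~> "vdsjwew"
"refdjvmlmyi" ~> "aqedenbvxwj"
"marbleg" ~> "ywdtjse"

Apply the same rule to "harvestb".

tlkwnjsz

Rule — reverse the string, then shift every letter 8 places backward in the alphabet (wrapping around).
On "harvestb": the first step gives "btsevrah", and the second then gives "tlkwnjsz".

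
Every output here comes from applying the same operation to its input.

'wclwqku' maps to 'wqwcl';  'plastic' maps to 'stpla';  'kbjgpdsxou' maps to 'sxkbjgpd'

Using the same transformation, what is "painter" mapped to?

ntpai

The pattern: delete the last 2 characters, then move the last 2 characters to the front (rotate right by 2).
On "painter" that produces "ntpai".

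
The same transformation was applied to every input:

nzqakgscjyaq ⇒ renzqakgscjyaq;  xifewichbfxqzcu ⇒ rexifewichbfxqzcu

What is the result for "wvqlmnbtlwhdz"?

rewvqlmnbtlwhdz

Each output is the input with this applied: prepend "re".
For "wvqlmnbtlwhdz" the result is "rewvqlmnbtlwhdz".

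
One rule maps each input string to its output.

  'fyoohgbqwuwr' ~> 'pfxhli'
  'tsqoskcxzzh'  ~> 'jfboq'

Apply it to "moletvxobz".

The pattern: keep every other character starting from the second (positions 2nd, 4th, 6th, ...), then shift every letter 9 places backward in the alphabet (wrapping around).
For "moletvxobz" the result is "fvmfq".

fvmfq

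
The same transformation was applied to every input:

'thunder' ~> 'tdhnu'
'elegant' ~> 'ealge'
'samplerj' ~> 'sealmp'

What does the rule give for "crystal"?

Rule — delete the last 2 characters, then take characters alternately from the front and the back (1st, last, 2nd, 2nd-last, ...).
For "crystal", step one produces "cryst"; step two turns that into "ctrsy".

ctrsy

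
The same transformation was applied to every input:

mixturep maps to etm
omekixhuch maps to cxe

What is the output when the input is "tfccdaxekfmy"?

medf

What's happening: reverse the string, then keep one character in every 3, starting at position 2 (positions 2nd, 5th, 8th, ...).
Working it through for "tfccdaxekfmy": intermediate "ymfkexadccft", final "medf".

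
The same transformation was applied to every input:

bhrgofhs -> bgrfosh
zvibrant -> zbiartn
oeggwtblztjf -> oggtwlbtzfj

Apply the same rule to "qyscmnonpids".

The pattern: swap each adjacent pair of characters (1↔2, 3↔4, ...), then delete the first character.
Applying both steps to "qyscmnonpids": "yqcsnmnoipsd", then "qcsnmnoipsd".

qcsnmnoipsd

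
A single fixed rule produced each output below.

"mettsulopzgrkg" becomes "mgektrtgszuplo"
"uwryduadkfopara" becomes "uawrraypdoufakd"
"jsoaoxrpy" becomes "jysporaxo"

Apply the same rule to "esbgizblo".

eoslbbgzi

The pattern: take characters alternately from the front and the back (1st, last, 2nd, 2nd-last, ...).
For "esbgizblo" the result is "eoslbbgzi".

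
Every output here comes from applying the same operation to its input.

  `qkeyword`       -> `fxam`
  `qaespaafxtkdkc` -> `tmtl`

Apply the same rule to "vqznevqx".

nezg

In each case the input is transformed by: shift every letter 9 places forward in the alphabet (wrapping around), then keep only the last 4 characters.
On "vqznevqx" that produces "nezg".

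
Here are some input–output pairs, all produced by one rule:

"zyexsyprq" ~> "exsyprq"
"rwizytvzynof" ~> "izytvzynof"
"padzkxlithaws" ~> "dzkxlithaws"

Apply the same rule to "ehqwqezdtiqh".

In each case the input is transformed by: delete the first 2 characters.
"ehqwqezdtiqh" → "qwqezdtiqh".

qwqezdtiqh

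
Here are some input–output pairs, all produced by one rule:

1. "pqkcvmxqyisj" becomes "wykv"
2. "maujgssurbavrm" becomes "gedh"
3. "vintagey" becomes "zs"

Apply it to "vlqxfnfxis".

Each output is the input with this applied: shift every letter 12 places forward in the alphabet (wrapping around), then keep one character in every 3, starting at position 3 (positions 3rd, 6th, 9th, ...).
For "vlqxfnfxis", step one produces "hxcjrzrjue"; step two turns that into "czu".

czu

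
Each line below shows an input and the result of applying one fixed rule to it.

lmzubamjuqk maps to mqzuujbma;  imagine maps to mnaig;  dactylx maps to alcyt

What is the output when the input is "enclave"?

The transformation: take characters alternately from the front and the back (1st, last, 2nd, 2nd-last, ...), then delete the first 2 characters.
Starting from "enclave": after the first operation, "eenvcal"; after the second, "nvcal".

nvcal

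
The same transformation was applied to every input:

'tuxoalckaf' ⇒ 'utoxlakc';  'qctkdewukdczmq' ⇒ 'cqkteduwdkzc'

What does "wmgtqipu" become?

mwtgiq

The transformation: delete the last 2 characters, then swap each adjacent pair of characters (1↔2, 3↔4, ...).
Applying both steps to "wmgtqipu": "wmgtqi", then "mwtgiq".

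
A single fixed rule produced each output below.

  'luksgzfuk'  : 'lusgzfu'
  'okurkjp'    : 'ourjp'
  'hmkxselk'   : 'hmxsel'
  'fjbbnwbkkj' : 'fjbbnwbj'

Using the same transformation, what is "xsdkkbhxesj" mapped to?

xsdbhxesj

Each output is the input with this applied: remove every "k".
"xsdkkbhxesj" → "xsdbhxesj".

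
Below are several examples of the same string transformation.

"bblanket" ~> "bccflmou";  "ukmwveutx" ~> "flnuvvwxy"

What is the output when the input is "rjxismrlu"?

Looking at the pairs, the operation is to sort the characters into alphabetical order, then shift every letter 1 place forward in the alphabet (wrapping around).
"rjxismrlu" → "ijlmrrsux" → "jkmnsstvy".

jkmnsstvy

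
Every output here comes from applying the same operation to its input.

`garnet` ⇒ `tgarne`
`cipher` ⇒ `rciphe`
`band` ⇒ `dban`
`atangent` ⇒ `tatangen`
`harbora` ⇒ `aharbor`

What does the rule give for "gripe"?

The transformation: move the last character to the front.
So "gripe" becomes "egrip".

egrip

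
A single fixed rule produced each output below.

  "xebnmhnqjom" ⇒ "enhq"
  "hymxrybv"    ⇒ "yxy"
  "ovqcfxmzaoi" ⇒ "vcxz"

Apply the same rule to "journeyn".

ore

Looking at the pairs, the operation is to delete the last 2 characters, then keep every other character starting from the second (positions 2nd, 4th, 6th, ...).
Starting from "journeyn": after the first operation, "journe"; after the second, "ore".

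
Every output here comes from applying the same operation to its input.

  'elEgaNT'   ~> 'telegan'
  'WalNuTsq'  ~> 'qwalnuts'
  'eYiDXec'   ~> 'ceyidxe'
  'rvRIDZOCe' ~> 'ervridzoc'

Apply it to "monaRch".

hmonarc

The rule is to move the last character to the front, then convert every letter to lowercase.
"monaRch" → "hmonaRc" → "hmonarc".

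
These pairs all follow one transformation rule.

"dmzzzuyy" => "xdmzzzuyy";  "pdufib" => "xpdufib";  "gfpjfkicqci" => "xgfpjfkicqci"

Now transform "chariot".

The rule is to prepend "x".
"chariot" → "xchariot".

xchariot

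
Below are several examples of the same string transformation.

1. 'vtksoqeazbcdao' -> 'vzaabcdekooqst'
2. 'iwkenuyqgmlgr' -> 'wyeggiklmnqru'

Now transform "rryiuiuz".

Looking at the pairs, the operation is to sort the characters into alphabetical order, then move the last 2 characters to the front (rotate right by 2).
On "rryiuiuz" that produces "yziirruu".

yziirruu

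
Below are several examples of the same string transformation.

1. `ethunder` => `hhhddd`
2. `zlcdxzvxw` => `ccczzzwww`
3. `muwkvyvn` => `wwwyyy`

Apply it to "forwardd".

rrrrrr

What's happening: keep one character in every 3, starting at position 3 (positions 3rd, 6th, 9th, ...), then repeat every character 3 times.
On "forwardd": the first step gives "rr", and the second then gives "rrrrrr".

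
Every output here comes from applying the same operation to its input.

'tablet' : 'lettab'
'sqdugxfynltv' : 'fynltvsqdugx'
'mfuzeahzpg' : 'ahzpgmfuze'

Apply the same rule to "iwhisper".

speriwhi

The pattern: swap the front and back halves of the string.
Doing the same to "iwhisper": "speriwhi".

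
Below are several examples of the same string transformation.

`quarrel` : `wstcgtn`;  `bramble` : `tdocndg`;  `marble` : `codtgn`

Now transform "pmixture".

Rule — swap each adjacent pair of characters (1↔2, 3↔4, ...), then shift every letter 2 places forward in the alphabet (wrapping around).
On "pmixture": the first step gives "mpxiuter", and the second then gives "orzkwvgt".
(Check on "bramble": → "rbmalbe" → "tdocndg" ✓)

orzkwvgt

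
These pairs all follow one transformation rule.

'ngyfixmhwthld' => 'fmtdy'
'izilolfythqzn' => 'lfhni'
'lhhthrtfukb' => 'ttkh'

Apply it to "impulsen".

uem

The rule is to move the first 3 characters to the end (rotate left by 3), then keep one character in every 3, starting at position 1 (positions 1st, 4th, 7th, ...).
Applying both steps to "impulsen": "ulsenimp", then "uem".
(Check on "izilolfythqzn": → "lolfythqznizi" → "lfhni" ✓)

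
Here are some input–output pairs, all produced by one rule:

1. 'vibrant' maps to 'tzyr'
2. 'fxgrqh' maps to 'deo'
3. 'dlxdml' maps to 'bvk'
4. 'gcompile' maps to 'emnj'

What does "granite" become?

eygc

The transformation: keep every other character starting from the first (positions 1st, 3rd, 5th, ...), then shift every letter 2 places backward in the alphabet (wrapping around).
For "granite", step one produces "gaie"; step two turns that into "eygc".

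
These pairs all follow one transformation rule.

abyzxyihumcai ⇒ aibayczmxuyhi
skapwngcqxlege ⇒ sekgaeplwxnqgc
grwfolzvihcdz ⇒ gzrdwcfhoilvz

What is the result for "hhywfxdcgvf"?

What's happening: take characters alternately from the front and the back (1st, last, 2nd, 2nd-last, ...).
On "hhywfxdcgvf" that produces "hfhvygwcfdx".

hfhvygwcfdx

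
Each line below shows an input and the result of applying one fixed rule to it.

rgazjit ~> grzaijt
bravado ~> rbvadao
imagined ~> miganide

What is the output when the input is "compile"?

The transformation: swap each adjacent pair of characters (1↔2, 3↔4, ...).
Doing the same to "compile": "ocpmlie".

ocpmlie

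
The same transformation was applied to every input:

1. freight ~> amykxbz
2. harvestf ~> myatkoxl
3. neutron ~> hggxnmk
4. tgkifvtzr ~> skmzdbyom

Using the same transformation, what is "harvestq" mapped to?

The pattern: move the last 2 characters to the front (rotate right by 2), then shift every letter 7 places backward in the alphabet (wrapping around).
So "harvestq" becomes "mjatkoxl".

mjatkoxl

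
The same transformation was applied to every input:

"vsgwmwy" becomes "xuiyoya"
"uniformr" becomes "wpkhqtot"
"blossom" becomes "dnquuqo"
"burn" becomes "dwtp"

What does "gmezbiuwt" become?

iogbdkwyv

In each case the input is transformed by: shift every letter 2 places forward in the alphabet (wrapping around).
On "gmezbiuwt" that produces "iogbdkwyv".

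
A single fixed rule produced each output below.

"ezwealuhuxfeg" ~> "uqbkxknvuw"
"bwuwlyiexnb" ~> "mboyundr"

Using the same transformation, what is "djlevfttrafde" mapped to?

The pattern: shift every letter 10 places backward in the alphabet (wrapping around), then delete the first 3 characters.
"djlevfttrafde" → "tzbulvjjhqvtu" → "ulvjjhqvtu".

ulvjjhqvtu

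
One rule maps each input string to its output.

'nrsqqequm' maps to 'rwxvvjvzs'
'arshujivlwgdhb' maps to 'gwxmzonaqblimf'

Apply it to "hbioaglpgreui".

ngntflqulwjzm

Rule — shift every letter 5 places forward in the alphabet (wrapping around), then swap the first and last characters.
Applying both steps to "hbioaglpgreui": "mgntflqulwjzn", then "ngntflqulwjzm".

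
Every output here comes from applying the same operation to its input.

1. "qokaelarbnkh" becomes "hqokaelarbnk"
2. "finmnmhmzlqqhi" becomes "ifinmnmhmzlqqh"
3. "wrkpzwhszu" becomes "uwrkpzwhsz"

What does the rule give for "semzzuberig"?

gsemzzuberi

What's happening: move the last character to the front.
On "semzzuberig" that produces "gsemzzuberi".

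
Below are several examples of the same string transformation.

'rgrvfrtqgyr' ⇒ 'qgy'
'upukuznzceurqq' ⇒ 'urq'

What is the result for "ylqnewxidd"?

The rule is to move the last character to the front, then keep only the last 3 characters.
"ylqnewxidd" → "dylqnewxid" → "xid".

xid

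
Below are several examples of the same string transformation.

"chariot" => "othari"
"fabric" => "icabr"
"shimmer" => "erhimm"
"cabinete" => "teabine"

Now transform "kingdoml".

The transformation: delete the first character, then move the last 2 characters to the front (rotate right by 2).
Starting from "kingdoml": after the first operation, "ingdoml"; after the second, "mlingdo".
(Check on "cabinete": → "abinete" → "teabine" ✓)

mlingdo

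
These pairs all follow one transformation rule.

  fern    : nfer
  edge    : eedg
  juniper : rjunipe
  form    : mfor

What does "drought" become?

tdrough

The transformation: move the last character to the front.
For "drought" the result is "tdrough".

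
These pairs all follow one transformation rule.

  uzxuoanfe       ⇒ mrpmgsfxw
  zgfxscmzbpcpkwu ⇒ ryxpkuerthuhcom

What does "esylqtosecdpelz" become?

The transformation: shift every letter 8 places backward in the alphabet (wrapping around).
So "esylqtosecdpelz" becomes "wkqdilgkwuvhwdr".

wkqdilgkwuvhwdr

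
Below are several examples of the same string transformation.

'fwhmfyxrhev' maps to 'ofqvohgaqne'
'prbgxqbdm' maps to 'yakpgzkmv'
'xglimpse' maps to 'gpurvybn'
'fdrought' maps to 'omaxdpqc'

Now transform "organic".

Each output is the input with this applied: shift every letter 9 places forward in the alphabet (wrapping around).
Applying that to "organic" gives "xapjwrl".

xapjwrl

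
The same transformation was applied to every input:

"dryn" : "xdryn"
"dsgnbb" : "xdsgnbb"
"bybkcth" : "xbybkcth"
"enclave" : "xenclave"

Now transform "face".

What's happening: prepend "x".
On "face" that produces "xface".

xface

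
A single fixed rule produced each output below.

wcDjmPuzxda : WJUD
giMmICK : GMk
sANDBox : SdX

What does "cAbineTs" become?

The transformation: flip the case of every letter, then keep one character in every 3, starting at position 1 (positions 1st, 4th, 7th, ...).
Working it through for "cAbineTs": intermediate "CaBINEtS", final "CIt".

CIt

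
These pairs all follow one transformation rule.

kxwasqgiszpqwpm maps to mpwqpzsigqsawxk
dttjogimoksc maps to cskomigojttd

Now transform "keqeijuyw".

wyujieqek

Looking at the pairs, the operation is to reverse the string.
Applying that to "keqeijuyw" gives "wyujieqek".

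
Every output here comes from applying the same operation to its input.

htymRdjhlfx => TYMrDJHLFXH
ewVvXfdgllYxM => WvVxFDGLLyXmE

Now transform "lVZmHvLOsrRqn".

Looking at the pairs, the operation is to flip the case of every letter, then move the first character to the end.
Applying both steps to "lVZmHvLOsrRqn": "LvzMhVloSRrQN", then "vzMhVloSRrQNL".

vzMhVloSRrQNL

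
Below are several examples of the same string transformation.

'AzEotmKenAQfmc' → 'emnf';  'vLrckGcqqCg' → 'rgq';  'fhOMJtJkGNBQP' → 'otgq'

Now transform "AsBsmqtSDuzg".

Rule — keep one character in every 3, starting at position 3 (positions 3rd, 6th, 9th, ...), then convert every letter to lowercase.
For "AsBsmqtSDuzg", step one produces "BqDg"; step two turns that into "bqdg".

bqdg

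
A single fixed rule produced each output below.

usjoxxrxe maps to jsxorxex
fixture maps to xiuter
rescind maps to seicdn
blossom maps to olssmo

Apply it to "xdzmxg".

zdxmg

The pattern: delete the first character, then swap each adjacent pair of characters (1↔2, 3↔4, ...).
Working it through for "xdzmxg": intermediate "dzmxg", final "zdxmg".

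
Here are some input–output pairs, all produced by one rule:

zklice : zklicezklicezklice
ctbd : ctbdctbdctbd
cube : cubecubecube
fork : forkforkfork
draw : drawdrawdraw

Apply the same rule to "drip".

dripdripdrip

The transformation: write the whole string 3 times in a row.
For "drip" the result is "dripdripdrip".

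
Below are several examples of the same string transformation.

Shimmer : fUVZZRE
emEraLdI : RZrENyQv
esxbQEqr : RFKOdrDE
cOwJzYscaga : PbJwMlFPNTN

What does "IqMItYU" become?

vDzvGlh

What's happening: flip the case of every letter, then shift every letter 13 places forward in the alphabet (wrapping around) — i.e. ROT13.
Working it through for "IqMItYU": intermediate "iQmiTyu", final "vDzvGlh".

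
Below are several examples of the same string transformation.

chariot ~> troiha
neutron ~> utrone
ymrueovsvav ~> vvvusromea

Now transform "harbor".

rroba

Each output is the input with this applied: delete the first character, then sort the characters into reverse alphabetical order.
Working it through for "harbor": intermediate "arbor", final "rroba".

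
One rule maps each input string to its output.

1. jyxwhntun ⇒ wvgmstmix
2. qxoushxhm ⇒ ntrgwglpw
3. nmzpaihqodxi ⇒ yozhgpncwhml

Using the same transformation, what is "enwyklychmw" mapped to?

vxjkxbglvdm

The transformation: shift every letter 1 place backward in the alphabet (wrapping around), then move the first 2 characters to the end (rotate left by 2).
On "enwyklychmw": the first step gives "dmvxjkxbglv", and the second then gives "vxjkxbglvdm".
(Check on "jyxwhntun": → "ixwvgmstm" → "wvgmstmix" ✓)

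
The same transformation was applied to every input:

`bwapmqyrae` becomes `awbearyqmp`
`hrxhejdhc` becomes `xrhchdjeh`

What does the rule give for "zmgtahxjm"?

gmzmjxhat

Looking at the pairs, the operation is to move the first 3 characters to the end (rotate left by 3), then reverse the string.
So "zmgtahxjm" becomes "gmzmjxhat".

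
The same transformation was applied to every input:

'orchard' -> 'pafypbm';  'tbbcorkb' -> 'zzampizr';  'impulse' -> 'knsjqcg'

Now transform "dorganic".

Each output is the input with this applied: shift every letter 2 places backward in the alphabet (wrapping around), then move the first character to the end.
Working it through for "dorganic": intermediate "bmpeylga", final "mpeylgab".

mpeylgab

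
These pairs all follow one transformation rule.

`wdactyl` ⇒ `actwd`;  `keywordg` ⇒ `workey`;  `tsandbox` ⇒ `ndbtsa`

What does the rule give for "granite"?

anigr

Looking at the pairs, the operation is to delete the last 2 characters, then move the last 3 characters to the front (rotate right by 3).
"granite" → "grani" → "anigr".
(Check on "tsandbox": → "tsandb" → "ndbtsa" ✓)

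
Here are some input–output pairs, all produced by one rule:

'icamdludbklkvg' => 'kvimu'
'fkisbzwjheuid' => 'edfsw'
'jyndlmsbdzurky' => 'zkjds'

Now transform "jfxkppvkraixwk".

Rule — keep one character in every 3, starting at position 1 (positions 1st, 4th, 7th, ...), then move the first 3 characters to the end (rotate left by 3).
Applying both steps to "jfxkppvkraixwk": "jkvaw", then "awjkv".
(Check on "icamdludbklkvg": → "imukv" → "kvimu" ✓)

awjkv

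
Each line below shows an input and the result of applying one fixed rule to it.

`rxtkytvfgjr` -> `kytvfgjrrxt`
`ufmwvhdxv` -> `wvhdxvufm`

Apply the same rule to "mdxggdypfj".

The pattern: move the first 3 characters to the end (rotate left by 3).
"mdxggdypfj" → "ggdypfjmdx".

ggdypfjmdx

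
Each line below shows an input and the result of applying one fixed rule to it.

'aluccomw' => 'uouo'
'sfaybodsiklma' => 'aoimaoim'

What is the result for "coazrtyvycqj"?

Looking at the pairs, the operation is to keep one character in every 3, starting at position 3 (positions 3rd, 6th, 9th, ...), then write the whole string twice.
For "coazrtyvycqj", step one produces "atyj"; step two turns that into "atyjatyj".

atyjatyj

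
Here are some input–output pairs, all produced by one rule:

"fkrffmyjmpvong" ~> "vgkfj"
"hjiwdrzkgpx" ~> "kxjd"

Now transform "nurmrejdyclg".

Each output is the input with this applied: keep one character in every 3, starting at position 2 (positions 2nd, 5th, 8th, ...), then move the last 2 characters to the front (rotate right by 2).
For "nurmrejdyclg", step one produces "urdl"; step two turns that into "dlur".

dlur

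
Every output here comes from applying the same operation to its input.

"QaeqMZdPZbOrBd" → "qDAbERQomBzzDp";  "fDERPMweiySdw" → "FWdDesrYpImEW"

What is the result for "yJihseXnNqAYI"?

The rule is to take characters alternately from the front and the back (1st, last, 2nd, 2nd-last, ...), then flip the case of every letter.
"yJihseXnNqAYI" → "yIJYiAhqsNenX" → "YijyIaHQSnENx".
(Check on "fDERPMweiySdw": → "fwDdESRyPiMew" → "FWdDesrYpImEW" ✓)

YijyIaHQSnENx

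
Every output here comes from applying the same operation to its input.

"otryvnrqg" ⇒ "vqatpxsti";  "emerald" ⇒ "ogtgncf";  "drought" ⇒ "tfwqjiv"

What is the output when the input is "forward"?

qhyttcf

Each output is the input with this applied: swap each adjacent pair of characters (1↔2, 3↔4, ...), then shift every letter 2 places forward in the alphabet (wrapping around).
"forward" → "ofwrrad" → "qhyttcf".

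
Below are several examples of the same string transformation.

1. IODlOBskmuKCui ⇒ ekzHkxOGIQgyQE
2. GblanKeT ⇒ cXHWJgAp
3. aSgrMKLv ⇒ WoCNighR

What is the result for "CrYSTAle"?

yNuopwHA

The rule is to flip the case of every letter, then shift every letter 4 places backward in the alphabet (wrapping around).
"CrYSTAle" → "cRystaLE" → "yNuopwHA".
(Check on "aSgrMKLv": → "AsGRmklV" → "WoCNighR" ✓)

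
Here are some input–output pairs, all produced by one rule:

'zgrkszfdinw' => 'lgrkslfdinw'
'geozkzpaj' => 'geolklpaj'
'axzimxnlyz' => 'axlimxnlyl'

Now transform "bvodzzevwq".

bvodllevwq

In each case the input is transformed by: replace every "z" with "l".
Applying that to "bvodzzevwq" gives "bvodllevwq".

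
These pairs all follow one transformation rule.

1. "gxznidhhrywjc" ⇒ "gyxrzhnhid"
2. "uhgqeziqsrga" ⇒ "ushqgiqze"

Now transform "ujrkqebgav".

ubjerqk

Each output is the input with this applied: delete the last 3 characters, then take characters alternately from the front and the back (1st, last, 2nd, 2nd-last, ...).
Working it through for "ujrkqebgav": intermediate "ujrkqeb", final "ubjerqk".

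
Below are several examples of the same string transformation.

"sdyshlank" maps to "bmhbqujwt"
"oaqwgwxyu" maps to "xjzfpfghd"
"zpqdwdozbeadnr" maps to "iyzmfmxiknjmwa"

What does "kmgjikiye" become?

The transformation: shift every letter 9 places forward in the alphabet (wrapping around).
On "kmgjikiye" that produces "tvpsrtrhn".

tvpsrtrhn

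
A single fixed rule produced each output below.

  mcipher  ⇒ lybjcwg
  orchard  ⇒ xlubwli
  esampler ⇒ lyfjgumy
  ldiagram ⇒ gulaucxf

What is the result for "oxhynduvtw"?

qnpoxhsbri

Each output is the input with this applied: shift every letter 6 places backward in the alphabet (wrapping around), then reverse the string.
Applying both steps to "oxhynduvtw": "irbshxopnq", then "qnpoxhsbri".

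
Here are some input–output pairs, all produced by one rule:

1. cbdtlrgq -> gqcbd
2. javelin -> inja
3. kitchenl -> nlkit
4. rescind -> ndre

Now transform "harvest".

stha

Looking at the pairs, the operation is to move the last 2 characters to the front (rotate right by 2), then delete the last 3 characters.
Starting from "harvest": after the first operation, "stharve"; after the second, "stha".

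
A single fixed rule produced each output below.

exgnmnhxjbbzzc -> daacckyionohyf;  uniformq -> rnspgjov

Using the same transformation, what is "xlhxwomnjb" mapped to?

ckonpxyimy

Looking at the pairs, the operation is to shift every letter 1 place forward in the alphabet (wrapping around), then reverse the string.
On "xlhxwomnjb": the first step gives "ymiyxpnokc", and the second then gives "ckonpxyimy".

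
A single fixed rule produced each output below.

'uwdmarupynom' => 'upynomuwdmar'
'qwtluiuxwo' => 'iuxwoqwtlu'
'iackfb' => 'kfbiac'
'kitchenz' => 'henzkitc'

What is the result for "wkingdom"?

gdomwkin

What's happening: swap the front and back halves of the string.
Doing the same to "wkingdom": "gdomwkin".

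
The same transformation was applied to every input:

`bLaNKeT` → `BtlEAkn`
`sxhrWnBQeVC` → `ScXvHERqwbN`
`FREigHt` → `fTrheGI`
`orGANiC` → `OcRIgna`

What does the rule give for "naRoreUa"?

The pattern: take characters alternately from the front and the back (1st, last, 2nd, 2nd-last, ...), then flip the case of every letter.
Doing the same to "naRoreUa": "NAAurEOR".

NAAurEOR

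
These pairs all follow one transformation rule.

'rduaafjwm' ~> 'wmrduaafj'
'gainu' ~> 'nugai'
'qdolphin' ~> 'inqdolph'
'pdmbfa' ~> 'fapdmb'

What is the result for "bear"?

Looking at the pairs, the operation is to move the last 2 characters to the front (rotate right by 2).
On "bear" that produces "arbe".

arbe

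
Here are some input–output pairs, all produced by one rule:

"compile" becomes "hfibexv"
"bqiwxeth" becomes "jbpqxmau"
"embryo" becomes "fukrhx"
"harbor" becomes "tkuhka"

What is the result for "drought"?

khnzamw

What's happening: shift every letter 7 places backward in the alphabet (wrapping around), then move the first character to the end.
For "drought" the result is "khnzamw".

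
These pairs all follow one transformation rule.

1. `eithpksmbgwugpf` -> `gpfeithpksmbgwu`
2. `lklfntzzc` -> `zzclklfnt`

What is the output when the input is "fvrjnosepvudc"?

The transformation: move the last 3 characters to the front (rotate right by 3).
On "fvrjnosepvudc" that produces "udcfvrjnosepv".

udcfvrjnosepv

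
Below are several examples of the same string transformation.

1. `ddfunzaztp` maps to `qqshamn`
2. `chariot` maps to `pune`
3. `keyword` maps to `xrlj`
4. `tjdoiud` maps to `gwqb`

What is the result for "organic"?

betn

Rule — delete the last 3 characters, then shift every letter 13 places forward in the alphabet (wrapping around) — i.e. ROT13.
On "organic": the first step gives "orga", and the second then gives "betn".
(Check on "ddfunzaztp": → "ddfunza" → "qqshamn" ✓)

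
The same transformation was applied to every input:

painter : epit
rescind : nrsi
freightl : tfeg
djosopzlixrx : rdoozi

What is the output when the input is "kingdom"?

oknd

Rule — move the last 2 characters to the front (rotate right by 2), then keep every other character starting from the first (positions 1st, 3rd, 5th, ...).
On "kingdom": the first step gives "omkingd", and the second then gives "oknd".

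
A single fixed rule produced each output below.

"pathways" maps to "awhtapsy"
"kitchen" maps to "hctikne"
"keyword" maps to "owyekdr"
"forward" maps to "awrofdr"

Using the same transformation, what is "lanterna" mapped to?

The rule is to reverse the string, then move the first 2 characters to the end (rotate left by 2).
On "lanterna": the first step gives "anretnal", and the second then gives "retnalan".

retnalan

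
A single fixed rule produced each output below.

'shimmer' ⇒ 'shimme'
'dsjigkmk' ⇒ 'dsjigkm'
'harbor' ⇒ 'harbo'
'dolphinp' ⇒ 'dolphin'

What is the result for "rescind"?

rescin

What's happening: delete the last character.
On "rescind" that produces "rescin".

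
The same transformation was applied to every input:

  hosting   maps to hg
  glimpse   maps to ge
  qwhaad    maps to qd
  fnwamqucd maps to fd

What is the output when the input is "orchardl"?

ol

Rule — take characters alternately from the front and the back (1st, last, 2nd, 2nd-last, ...), then keep only the first 2 characters.
For "orchardl" the result is "ol".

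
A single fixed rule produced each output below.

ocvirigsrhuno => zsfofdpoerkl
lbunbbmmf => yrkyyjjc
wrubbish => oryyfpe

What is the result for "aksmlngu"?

The rule is to shift every letter 3 places backward in the alphabet (wrapping around), then delete the first character.
Starting from "aksmlngu": after the first operation, "xhpjikdr"; after the second, "hpjikdr".

hpjikdr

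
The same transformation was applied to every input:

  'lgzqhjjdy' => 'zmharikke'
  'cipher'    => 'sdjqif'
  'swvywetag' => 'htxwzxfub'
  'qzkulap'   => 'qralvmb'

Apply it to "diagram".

nejbhsb

The pattern: move the last character to the front, then shift every letter 1 place forward in the alphabet (wrapping around).
On "diagram": the first step gives "mdiagra", and the second then gives "nejbhsb".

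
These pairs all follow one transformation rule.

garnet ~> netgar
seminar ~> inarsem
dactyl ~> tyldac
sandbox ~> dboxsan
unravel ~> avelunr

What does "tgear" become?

artge

The pattern: move the first 3 characters to the end (rotate left by 3).
Applying that to "tgear" gives "artge".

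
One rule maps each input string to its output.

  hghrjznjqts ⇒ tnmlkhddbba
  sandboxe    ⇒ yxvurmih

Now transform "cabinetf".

zywvunhc

Rule — shift every letter 6 places backward in the alphabet (wrapping around), then sort the characters into reverse alphabetical order.
Working it through for "cabinetf": intermediate "wuvchynz", final "zywvunhc".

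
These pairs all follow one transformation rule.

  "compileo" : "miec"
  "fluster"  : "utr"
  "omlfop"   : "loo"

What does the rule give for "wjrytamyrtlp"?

What's happening: move the first character to the end, then keep every other character starting from the second (positions 2nd, 4th, 6th, ...).
"wjrytamyrtlp" → "jrytamyrtlpw" → "rtmrlw".

rtmrlw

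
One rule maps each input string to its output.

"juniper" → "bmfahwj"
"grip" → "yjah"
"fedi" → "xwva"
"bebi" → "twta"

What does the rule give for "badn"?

tsvf

The pattern: shift every letter 8 places backward in the alphabet (wrapping around).
On "badn" that produces "tsvf".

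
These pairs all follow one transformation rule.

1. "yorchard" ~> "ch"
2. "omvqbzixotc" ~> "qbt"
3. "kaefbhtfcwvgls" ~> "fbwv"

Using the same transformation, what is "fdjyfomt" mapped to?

yf

The transformation: swap each adjacent pair of characters (1↔2, 3↔4, ...), then keep one character in every 3, starting at position 3 (positions 3rd, 6th, 9th, ...).
Applying both steps to "fdjyfomt": "dfyjoftm", then "yf".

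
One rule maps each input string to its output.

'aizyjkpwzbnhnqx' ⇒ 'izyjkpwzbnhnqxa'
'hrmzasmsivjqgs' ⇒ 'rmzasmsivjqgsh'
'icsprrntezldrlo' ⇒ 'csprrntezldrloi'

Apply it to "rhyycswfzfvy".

What's happening: move the first character to the end.
On "rhyycswfzfvy" that produces "hyycswfzfvyr".

hyycswfzfvyr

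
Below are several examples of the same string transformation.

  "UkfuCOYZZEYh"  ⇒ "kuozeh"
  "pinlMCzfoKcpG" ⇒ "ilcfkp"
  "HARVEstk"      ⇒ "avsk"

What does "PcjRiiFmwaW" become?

Looking at the pairs, the operation is to keep every other character starting from the second (positions 2nd, 4th, 6th, ...), then convert every letter to lowercase.
On "PcjRiiFmwaW": the first step gives "cRima", and the second then gives "crima".

crima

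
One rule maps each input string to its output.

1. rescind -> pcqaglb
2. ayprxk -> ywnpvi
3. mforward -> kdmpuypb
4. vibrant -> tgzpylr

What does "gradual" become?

What's happening: shift every letter 2 places backward in the alphabet (wrapping around).
"gradual" → "epybsyj".

epybsyj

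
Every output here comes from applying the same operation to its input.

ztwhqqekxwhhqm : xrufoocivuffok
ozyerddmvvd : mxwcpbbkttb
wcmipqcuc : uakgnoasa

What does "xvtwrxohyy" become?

vtrupvmfww

The rule is to shift every letter 2 places backward in the alphabet (wrapping around).
For "xvtwrxohyy" the result is "vtrupvmfww".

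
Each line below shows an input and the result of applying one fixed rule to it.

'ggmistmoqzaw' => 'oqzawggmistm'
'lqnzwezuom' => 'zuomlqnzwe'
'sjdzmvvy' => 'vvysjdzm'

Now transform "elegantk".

Rule — swap the front and back halves of the string, then move the first character to the end.
"elegantk" → "antkeleg" → "ntkelega".

ntkelega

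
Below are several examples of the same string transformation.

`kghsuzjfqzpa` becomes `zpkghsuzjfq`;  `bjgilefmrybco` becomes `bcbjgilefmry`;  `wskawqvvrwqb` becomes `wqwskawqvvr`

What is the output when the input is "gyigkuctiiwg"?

The pattern: delete the last character, then move the last 2 characters to the front (rotate right by 2).
Applying both steps to "gyigkuctiiwg": "gyigkuctiiw", then "iwgyigkucti".

iwgyigkucti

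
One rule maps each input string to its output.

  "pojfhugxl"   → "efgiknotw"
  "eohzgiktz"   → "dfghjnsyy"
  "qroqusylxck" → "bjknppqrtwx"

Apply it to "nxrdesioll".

Each output is the input with this applied: sort the characters into alphabetical order, then shift every letter 1 place backward in the alphabet (wrapping around).
Applying both steps to "nxrdesioll": "deillnorsx", then "cdhkkmnqrw".

cdhkkmnqrw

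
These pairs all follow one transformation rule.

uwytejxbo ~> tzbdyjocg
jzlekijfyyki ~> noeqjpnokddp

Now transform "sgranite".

Looking at the pairs, the operation is to shift every letter 5 places forward in the alphabet (wrapping around), then move the last character to the front.
Working it through for "sgranite": intermediate "xlwfsnyj", final "jxlwfsny".

jxlwfsny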